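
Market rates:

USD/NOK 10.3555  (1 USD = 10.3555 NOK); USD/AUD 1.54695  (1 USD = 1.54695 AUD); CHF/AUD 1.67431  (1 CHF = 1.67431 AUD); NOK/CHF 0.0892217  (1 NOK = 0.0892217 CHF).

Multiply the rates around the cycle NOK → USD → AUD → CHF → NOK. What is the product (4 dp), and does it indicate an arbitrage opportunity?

1.0000 (no arbitrage)

Around NOK → USD → AUD → CHF → NOK: 1 ÷ 10.3555 × 1.54695 ÷ 1.67431 ÷ 0.0892217 = 0.999997
Product ≈ 1 (deviation 0.000%, within rounding noise).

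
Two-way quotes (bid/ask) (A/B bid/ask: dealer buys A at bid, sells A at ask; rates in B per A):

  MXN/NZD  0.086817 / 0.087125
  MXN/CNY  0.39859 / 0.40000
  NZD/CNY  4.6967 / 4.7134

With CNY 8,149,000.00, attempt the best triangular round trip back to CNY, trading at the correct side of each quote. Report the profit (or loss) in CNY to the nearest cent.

Best loop CNY → MXN → NZD → CNY:
CNY 8,149,000.00 ÷ 0.40000 (buy MXN at ask) = MXN 20,372,500.00
MXN 20,372,500.00 × 0.086817 (sell MXN at bid) = NZD 1,768,679.33
NZD 1,768,679.33 × 4.6967 (sell NZD at bid) = CNY 8,306,956.22

Net profit: CNY 157,956.22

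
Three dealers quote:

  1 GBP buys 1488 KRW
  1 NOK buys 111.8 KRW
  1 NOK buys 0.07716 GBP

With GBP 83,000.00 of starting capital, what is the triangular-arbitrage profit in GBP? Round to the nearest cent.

Profit: GBP 2,237.64

Profitable loop is GBP → KRW → NOK → GBP:
GBP 83,000.00 × 1488 = KRW 123,504,000
KRW 123,504,000 ÷ 111.8 = NOK 1,104,686.94
NOK 1,104,686.94 × 0.07716 = GBP 85,237.64
Profit = GBP 85,237.64 − GBP 83,000.00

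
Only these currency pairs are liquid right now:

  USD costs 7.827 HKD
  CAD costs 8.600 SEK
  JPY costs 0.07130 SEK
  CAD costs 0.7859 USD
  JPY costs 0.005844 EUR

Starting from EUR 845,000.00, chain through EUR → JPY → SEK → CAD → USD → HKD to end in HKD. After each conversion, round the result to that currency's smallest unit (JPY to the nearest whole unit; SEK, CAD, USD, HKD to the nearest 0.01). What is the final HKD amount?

EUR 845,000.00 ÷ 0.005844 = JPY 144,592,745
JPY 144,592,745 × 0.07130 = SEK 10,309,462.72
SEK 10,309,462.72 ÷ 8.600 = CAD 1,198,774.73
CAD 1,198,774.73 × 0.7859 = USD 942,117.06
USD 942,117.06 × 7.827 = HKD 7,373,950.23

HKD 7,373,950.23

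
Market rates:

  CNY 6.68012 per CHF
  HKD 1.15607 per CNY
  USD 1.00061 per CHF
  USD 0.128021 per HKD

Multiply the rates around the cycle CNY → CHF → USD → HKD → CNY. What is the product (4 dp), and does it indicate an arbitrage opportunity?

Around CNY → CHF → USD → HKD → CNY: 1 ÷ 6.68012 × 1.00061 ÷ 0.128021 ÷ 1.15607 = 1.012081
Product > 1; profitable direction is CNY → CHF → USD → HKD → CNY.

1.0121 (arbitrage exists)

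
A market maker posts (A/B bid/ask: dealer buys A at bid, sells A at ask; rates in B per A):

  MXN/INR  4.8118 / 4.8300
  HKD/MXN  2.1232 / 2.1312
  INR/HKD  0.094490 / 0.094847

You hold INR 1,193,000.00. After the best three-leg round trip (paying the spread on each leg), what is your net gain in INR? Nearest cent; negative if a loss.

Net profit: INR 28,927.69

Best loop INR → MXN → HKD → INR:
INR 1,193,000.00 ÷ 4.8300 (buy MXN at ask) = MXN 246,997.93
MXN 246,997.93 ÷ 2.1312 (buy HKD at ask) = HKD 115,896.18
HKD 115,896.18 ÷ 0.094847 (buy INR at ask) = INR 1,221,927.69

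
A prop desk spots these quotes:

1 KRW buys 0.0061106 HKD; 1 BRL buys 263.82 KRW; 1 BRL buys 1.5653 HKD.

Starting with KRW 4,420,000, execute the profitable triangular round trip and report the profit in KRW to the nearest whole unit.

Profit: KRW 132,147

Profitable loop is KRW → HKD → BRL → KRW:
KRW 4,420,000 × 0.0061106 = HKD 27,008.85
HKD 27,008.85 ÷ 1.5653 = BRL 17,254.74
BRL 17,254.74 × 263.82 = KRW 4,552,147
Profit = KRW 4,552,147 − KRW 4,420,000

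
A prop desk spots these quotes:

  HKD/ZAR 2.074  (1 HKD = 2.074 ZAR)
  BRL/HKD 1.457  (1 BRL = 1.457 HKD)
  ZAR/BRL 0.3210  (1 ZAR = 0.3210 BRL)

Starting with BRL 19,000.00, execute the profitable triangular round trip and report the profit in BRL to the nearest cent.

Profit: BRL 587.56

Profitable loop is BRL → ZAR → HKD → BRL:
BRL 19,000.00 ÷ 0.3210 = ZAR 59,190.03
ZAR 59,190.03 ÷ 2.074 = HKD 28,539.07
HKD 28,539.07 ÷ 1.457 = BRL 19,587.56
Profit = BRL 19,587.56 − BRL 19,000.00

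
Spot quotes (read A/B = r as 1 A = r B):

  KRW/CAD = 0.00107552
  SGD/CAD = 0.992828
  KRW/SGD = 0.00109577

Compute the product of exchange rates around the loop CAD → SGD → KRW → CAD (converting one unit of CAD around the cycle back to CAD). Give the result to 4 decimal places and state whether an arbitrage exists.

Around CAD → SGD → KRW → CAD: 1 ÷ 0.992828 ÷ 0.00109577 × 0.00107552 = 0.988610
Product < 1; profitable direction is CAD → KRW → SGD → CAD.

0.9886 (arbitrage exists)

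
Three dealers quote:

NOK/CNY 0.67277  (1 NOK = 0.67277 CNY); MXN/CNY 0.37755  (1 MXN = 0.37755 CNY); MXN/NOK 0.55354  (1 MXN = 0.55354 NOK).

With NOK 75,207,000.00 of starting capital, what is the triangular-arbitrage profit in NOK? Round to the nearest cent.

Profit: NOK 1,039,008.47

Profitable loop is NOK → MXN → CNY → NOK:
NOK 75,207,000.00 ÷ 0.55354 = MXN 135,865,520.11
MXN 135,865,520.11 × 0.37755 = CNY 51,296,027.12
CNY 51,296,027.12 ÷ 0.67277 = NOK 76,246,008.47
Profit = NOK 76,246,008.47 − NOK 75,207,000.00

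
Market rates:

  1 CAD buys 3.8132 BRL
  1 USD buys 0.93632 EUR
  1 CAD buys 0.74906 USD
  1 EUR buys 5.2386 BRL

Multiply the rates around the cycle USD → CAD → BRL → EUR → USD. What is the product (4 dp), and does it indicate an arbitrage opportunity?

1.0378 (arbitrage exists)

Around USD → CAD → BRL → EUR → USD: 1 ÷ 0.74906 × 3.8132 ÷ 5.2386 ÷ 0.93632 = 1.037847
Product > 1; profitable direction is USD → CAD → BRL → EUR → USD.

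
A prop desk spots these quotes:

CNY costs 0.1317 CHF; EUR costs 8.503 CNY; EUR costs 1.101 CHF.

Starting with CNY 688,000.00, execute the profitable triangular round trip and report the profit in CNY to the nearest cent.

Profitable loop is CNY → CHF → EUR → CNY:
CNY 688,000.00 × 0.1317 = CHF 90,609.60
CHF 90,609.60 ÷ 1.101 = EUR 82,297.55
EUR 82,297.55 × 8.503 = CNY 699,776.05
Profit = CNY 699,776.05 − CNY 688,000.00

Profit: CNY 11,776.05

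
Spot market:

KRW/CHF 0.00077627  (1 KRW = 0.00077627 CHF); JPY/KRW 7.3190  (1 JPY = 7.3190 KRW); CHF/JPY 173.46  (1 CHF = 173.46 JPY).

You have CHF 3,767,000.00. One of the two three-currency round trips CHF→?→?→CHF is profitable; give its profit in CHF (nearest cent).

Profit: CHF 55,361.24

Profitable loop is CHF → KRW → JPY → CHF:
CHF 3,767,000.00 ÷ 0.00077627 = KRW 4,852,693,006
KRW 4,852,693,006 ÷ 7.3190 = JPY 663,026,780
JPY 663,026,780 ÷ 173.46 = CHF 3,822,361.24
Profit = CHF 3,822,361.24 − CHF 3,767,000.00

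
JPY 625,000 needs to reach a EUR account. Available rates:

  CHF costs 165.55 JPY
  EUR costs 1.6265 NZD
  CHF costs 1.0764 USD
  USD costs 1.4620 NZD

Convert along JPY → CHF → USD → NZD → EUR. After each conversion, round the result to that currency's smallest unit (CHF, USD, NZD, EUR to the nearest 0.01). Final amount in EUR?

EUR 3,652.73

JPY 625,000 ÷ 165.55 = CHF 3,775.29
CHF 3,775.29 × 1.0764 = USD 4,063.72
USD 4,063.72 × 1.4620 = NZD 5,941.16
NZD 5,941.16 ÷ 1.6265 = EUR 3,652.73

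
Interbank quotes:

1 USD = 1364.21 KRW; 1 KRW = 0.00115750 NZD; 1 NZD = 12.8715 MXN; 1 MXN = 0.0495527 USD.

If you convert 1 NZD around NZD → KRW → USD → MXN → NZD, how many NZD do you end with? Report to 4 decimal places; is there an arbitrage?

Around NZD → KRW → USD → MXN → NZD: 1 ÷ 0.00115750 ÷ 1364.21 ÷ 0.0495527 ÷ 12.8715 = 0.992890
Product < 1; profitable direction is NZD → MXN → USD → KRW → NZD.

0.9929 (arbitrage exists)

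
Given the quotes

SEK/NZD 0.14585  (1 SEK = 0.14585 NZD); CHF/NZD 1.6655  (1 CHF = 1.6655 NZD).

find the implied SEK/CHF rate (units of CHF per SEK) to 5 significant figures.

1 SEK × 0.14585 = 0.14585 NZD
0.14585 NZD ÷ 1.6655 = 0.0875713 CHF

SEK/CHF = 0.087571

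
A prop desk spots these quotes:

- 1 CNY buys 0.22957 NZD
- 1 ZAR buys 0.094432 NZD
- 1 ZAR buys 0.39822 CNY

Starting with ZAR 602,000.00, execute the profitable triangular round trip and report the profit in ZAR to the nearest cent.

Profit: ZAR 19,838.31

Profitable loop is ZAR → NZD → CNY → ZAR:
ZAR 602,000.00 × 0.094432 = NZD 56,848.06
NZD 56,848.06 ÷ 0.22957 = CNY 247,628.45
CNY 247,628.45 ÷ 0.39822 = ZAR 621,838.31
Profit = ZAR 621,838.31 − ZAR 602,000.00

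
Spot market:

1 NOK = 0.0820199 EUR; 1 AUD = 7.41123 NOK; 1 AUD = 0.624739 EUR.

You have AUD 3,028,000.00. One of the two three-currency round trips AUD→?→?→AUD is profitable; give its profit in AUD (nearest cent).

Profit: AUD 84,038.51

Profitable loop is AUD → EUR → NOK → AUD:
AUD 3,028,000.00 × 0.624739 = EUR 1,891,709.69
EUR 1,891,709.69 ÷ 0.0820199 = NOK 23,064,033.14
NOK 23,064,033.14 ÷ 7.41123 = AUD 3,112,038.51
Profit = AUD 3,112,038.51 − AUD 3,028,000.00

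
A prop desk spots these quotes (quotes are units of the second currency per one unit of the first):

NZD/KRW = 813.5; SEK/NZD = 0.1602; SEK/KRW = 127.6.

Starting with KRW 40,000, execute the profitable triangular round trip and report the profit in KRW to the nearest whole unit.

Profitable loop is KRW → SEK → NZD → KRW:
KRW 40,000 ÷ 127.6 = SEK 313.48
SEK 313.48 × 0.1602 = NZD 50.22
NZD 50.22 × 813.5 = KRW 40,854
Profit = KRW 40,854 − KRW 40,000

Profit: KRW 854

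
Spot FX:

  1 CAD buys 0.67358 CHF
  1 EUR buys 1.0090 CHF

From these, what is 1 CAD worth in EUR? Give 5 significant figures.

1 CAD × 0.67358 = 0.67358 CHF
0.67358 CHF ÷ 1.0090 = 0.667572 EUR

CAD/EUR = 0.66757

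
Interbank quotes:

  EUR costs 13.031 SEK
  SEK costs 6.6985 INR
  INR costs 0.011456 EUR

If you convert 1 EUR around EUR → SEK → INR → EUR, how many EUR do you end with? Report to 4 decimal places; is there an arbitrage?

1.0000 (no arbitrage)

Around EUR → SEK → INR → EUR: 1 × 13.031 × 6.6985 × 0.011456 = 0.999973
Product ≈ 1 (deviation 0.003%, within rounding noise).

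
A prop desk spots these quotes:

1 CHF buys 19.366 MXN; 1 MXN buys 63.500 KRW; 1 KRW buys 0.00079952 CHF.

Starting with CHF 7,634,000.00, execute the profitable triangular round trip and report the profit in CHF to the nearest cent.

Profitable loop is CHF → KRW → MXN → CHF:
CHF 7,634,000.00 ÷ 0.00079952 = KRW 9,548,228,937
KRW 9,548,228,937 ÷ 63.500 = MXN 150,365,810.04
MXN 150,365,810.04 ÷ 19.366 = CHF 7,764,422.70
Profit = CHF 7,764,422.70 − CHF 7,634,000.00

Profit: CHF 130,422.70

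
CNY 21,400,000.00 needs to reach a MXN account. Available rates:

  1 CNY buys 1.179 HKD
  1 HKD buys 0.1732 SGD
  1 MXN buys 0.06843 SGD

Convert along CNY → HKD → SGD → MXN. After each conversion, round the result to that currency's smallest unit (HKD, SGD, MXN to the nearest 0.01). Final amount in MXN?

MXN 63,860,001.75

CNY 21,400,000.00 × 1.179 = HKD 25,230,600.00
HKD 25,230,600.00 × 0.1732 = SGD 4,369,939.92
SGD 4,369,939.92 ÷ 0.06843 = MXN 63,860,001.75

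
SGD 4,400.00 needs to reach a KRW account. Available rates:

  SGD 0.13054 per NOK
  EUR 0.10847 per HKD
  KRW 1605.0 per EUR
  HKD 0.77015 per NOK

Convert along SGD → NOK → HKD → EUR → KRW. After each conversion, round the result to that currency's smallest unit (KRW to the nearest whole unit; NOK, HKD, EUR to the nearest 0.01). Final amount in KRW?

SGD 4,400.00 ÷ 0.13054 = NOK 33,706.14
NOK 33,706.14 × 0.77015 = HKD 25,958.78
HKD 25,958.78 × 0.10847 = EUR 2,815.75
EUR 2,815.75 × 1605.0 = KRW 4,519,279

KRW 4,519,279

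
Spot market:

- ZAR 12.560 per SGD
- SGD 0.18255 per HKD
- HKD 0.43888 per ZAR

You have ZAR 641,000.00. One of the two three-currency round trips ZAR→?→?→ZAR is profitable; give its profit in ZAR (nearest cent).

Profit: ZAR 4,023.14

Profitable loop is ZAR → HKD → SGD → ZAR:
ZAR 641,000.00 × 0.43888 = HKD 281,322.08
HKD 281,322.08 × 0.18255 = SGD 51,355.35
SGD 51,355.35 × 12.560 = ZAR 645,023.14
Profit = ZAR 645,023.14 − ZAR 641,000.00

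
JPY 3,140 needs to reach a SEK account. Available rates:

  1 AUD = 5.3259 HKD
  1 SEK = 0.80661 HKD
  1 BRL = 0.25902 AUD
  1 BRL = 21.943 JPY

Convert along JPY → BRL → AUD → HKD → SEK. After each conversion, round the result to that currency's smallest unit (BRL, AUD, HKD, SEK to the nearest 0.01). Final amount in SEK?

SEK 244.77

JPY 3,140 ÷ 21.943 = BRL 143.10
BRL 143.10 × 0.25902 = AUD 37.07
AUD 37.07 × 5.3259 = HKD 197.43
HKD 197.43 ÷ 0.80661 = SEK 244.77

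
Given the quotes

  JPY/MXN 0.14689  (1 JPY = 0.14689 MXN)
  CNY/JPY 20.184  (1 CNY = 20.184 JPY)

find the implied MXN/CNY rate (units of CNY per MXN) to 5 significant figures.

1 MXN ÷ 0.14689 = 6.80782 JPY
6.80782 JPY ÷ 20.184 = 0.337288 CNY

MXN/CNY = 0.33729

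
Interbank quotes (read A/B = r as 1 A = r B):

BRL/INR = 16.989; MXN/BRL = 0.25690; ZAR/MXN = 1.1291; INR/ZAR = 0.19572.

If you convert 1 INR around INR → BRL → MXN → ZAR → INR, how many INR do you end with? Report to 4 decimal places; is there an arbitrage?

1.0368 (arbitrage exists)

Around INR → BRL → MXN → ZAR → INR: 1 ÷ 16.989 ÷ 0.25690 ÷ 1.1291 ÷ 0.19572 = 1.036813
Product > 1; profitable direction is INR → BRL → MXN → ZAR → INR.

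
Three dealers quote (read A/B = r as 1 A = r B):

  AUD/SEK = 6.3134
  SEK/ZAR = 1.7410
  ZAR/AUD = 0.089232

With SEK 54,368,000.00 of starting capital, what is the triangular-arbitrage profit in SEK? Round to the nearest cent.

Profitable loop is SEK → AUD → ZAR → SEK:
SEK 54,368,000.00 ÷ 6.3134 = AUD 8,611,524.69
AUD 8,611,524.69 ÷ 0.089232 = ZAR 96,507,135.26
ZAR 96,507,135.26 ÷ 1.7410 = SEK 55,432,013.36
Profit = SEK 55,432,013.36 − SEK 54,368,000.00

Profit: SEK 1,064,013.36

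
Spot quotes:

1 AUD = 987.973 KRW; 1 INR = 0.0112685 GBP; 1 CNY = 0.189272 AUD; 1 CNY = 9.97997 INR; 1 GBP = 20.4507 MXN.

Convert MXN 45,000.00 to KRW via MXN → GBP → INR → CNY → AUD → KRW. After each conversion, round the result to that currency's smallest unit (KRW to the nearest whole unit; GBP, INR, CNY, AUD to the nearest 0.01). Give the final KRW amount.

KRW 3,658,810

MXN 45,000.00 ÷ 20.4507 = GBP 2,200.41
GBP 2,200.41 ÷ 0.0112685 = INR 195,270.89
INR 195,270.89 ÷ 9.97997 = CNY 19,566.28
CNY 19,566.28 × 0.189272 = AUD 3,703.35
AUD 3,703.35 × 987.973 = KRW 3,658,810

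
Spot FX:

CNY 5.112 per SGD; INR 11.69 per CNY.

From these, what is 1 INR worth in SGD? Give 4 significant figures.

INR/SGD = 0.01673

1 INR ÷ 11.69 = 0.0855432 CNY
0.0855432 CNY ÷ 5.112 = 0.0167338 SGD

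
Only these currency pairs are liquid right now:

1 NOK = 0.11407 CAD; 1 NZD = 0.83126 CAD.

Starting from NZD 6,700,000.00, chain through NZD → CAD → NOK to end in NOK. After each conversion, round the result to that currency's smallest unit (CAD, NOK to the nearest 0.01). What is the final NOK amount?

NOK 48,824,774.26

NZD 6,700,000.00 × 0.83126 = CAD 5,569,442.00
CAD 5,569,442.00 ÷ 0.11407 = NOK 48,824,774.26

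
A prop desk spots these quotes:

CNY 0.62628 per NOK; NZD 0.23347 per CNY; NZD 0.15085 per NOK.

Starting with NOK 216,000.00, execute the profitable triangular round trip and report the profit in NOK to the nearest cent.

Profitable loop is NOK → NZD → CNY → NOK:
NOK 216,000.00 × 0.15085 = NZD 32,583.60
NZD 32,583.60 ÷ 0.23347 = CNY 139,562.26
CNY 139,562.26 ÷ 0.62628 = NOK 222,843.23
Profit = NOK 222,843.23 − NOK 216,000.00

Profit: NOK 6,843.23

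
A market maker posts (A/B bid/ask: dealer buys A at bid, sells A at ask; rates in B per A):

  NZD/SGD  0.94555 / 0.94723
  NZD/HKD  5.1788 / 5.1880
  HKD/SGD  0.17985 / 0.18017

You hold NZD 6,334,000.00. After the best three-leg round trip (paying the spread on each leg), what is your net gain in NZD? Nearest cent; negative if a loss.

Best loop NZD → SGD → HKD → NZD:
NZD 6,334,000.00 × 0.94555 (sell NZD at bid) = SGD 5,989,113.70
SGD 5,989,113.70 ÷ 0.18017 (buy HKD at ask) = HKD 33,241,459.18
HKD 33,241,459.18 ÷ 5.1880 (buy NZD at ask) = NZD 6,407,374.55

Net profit: NZD 73,374.55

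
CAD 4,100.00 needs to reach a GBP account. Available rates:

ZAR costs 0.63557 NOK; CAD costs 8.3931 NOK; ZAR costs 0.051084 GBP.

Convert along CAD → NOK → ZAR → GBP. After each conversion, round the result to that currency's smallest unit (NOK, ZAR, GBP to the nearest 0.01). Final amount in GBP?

CAD 4,100.00 × 8.3931 = NOK 34,411.71
NOK 34,411.71 ÷ 0.63557 = ZAR 54,143.07
ZAR 54,143.07 × 0.051084 = GBP 2,765.84

GBP 2,765.84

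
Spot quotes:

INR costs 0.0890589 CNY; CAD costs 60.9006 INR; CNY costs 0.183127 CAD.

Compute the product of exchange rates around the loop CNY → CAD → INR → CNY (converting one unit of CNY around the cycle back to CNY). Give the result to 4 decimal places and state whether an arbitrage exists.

0.9932 (arbitrage exists)

Around CNY → CAD → INR → CNY: 1 × 0.183127 × 60.9006 × 0.0890589 = 0.993233
Product < 1; profitable direction is CNY → INR → CAD → CNY.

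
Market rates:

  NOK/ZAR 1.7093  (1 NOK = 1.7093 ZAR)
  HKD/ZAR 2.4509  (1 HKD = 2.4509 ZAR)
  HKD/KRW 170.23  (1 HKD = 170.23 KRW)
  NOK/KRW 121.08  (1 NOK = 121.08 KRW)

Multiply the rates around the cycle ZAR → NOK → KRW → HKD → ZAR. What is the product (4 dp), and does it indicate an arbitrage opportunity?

Around ZAR → NOK → KRW → HKD → ZAR: 1 ÷ 1.7093 × 121.08 ÷ 170.23 × 2.4509 = 1.019867
Product > 1; profitable direction is ZAR → NOK → KRW → HKD → ZAR.

1.0199 (arbitrage exists)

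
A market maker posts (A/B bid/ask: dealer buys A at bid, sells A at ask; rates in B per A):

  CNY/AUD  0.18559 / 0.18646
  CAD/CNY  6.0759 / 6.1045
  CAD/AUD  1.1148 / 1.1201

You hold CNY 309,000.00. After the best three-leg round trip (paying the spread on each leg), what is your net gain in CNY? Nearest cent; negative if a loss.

Best loop CNY → AUD → CAD → CNY:
CNY 309,000.00 × 0.18559 (sell CNY at bid) = AUD 57,347.31
AUD 57,347.31 ÷ 1.1201 (buy CAD at ask) = CAD 51,198.38
CAD 51,198.38 × 6.0759 (sell CAD at bid) = CNY 311,076.26

Net profit: CNY 2,076.26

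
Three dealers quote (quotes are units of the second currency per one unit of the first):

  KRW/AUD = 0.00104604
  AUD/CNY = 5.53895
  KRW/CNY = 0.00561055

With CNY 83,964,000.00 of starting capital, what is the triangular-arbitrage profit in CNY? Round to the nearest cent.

Profitable loop is CNY → KRW → AUD → CNY:
CNY 83,964,000.00 ÷ 0.00561055 = KRW 14,965,377,726
KRW 14,965,377,726 × 0.00104604 = AUD 15,654,383.72
AUD 15,654,383.72 × 5.53895 = CNY 86,708,848.69
Profit = CNY 86,708,848.69 − CNY 83,964,000.00

Profit: CNY 2,744,848.69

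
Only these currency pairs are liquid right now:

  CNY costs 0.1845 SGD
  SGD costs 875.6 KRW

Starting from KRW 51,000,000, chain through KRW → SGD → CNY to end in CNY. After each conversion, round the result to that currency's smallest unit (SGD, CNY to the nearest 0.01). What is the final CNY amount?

CNY 315,695.23

KRW 51,000,000 ÷ 875.6 = SGD 58,245.77
SGD 58,245.77 ÷ 0.1845 = CNY 315,695.23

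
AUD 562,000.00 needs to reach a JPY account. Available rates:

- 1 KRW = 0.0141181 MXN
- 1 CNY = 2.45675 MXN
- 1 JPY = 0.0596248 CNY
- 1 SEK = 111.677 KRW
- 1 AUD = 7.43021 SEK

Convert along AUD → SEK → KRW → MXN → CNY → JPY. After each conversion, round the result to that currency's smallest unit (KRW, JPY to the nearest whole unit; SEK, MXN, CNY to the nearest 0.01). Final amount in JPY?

AUD 562,000.00 × 7.43021 = SEK 4,175,778.02
SEK 4,175,778.02 × 111.677 = KRW 466,338,362
KRW 466,338,362 × 0.0141181 = MXN 6,583,811.63
MXN 6,583,811.63 ÷ 2.45675 = CNY 2,679,886.69
CNY 2,679,886.69 ÷ 0.0596248 = JPY 44,945,839

JPY 44,945,839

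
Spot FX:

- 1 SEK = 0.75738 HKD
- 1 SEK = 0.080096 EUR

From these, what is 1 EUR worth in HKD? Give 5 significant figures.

1 EUR ÷ 0.080096 = 12.485 SEK
12.485 SEK × 0.75738 = 9.4559 HKD

EUR/HKD = 9.4559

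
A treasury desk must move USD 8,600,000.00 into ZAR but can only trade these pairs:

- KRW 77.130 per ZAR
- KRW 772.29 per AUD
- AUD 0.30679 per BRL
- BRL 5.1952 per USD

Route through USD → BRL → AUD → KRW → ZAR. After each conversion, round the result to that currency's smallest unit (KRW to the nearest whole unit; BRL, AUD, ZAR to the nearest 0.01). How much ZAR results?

ZAR 137,245,780.72

USD 8,600,000.00 × 5.1952 = BRL 44,678,720.00
BRL 44,678,720.00 × 0.30679 = AUD 13,706,984.51
AUD 13,706,984.51 × 772.29 = KRW 10,585,767,067
KRW 10,585,767,067 ÷ 77.130 = ZAR 137,245,780.72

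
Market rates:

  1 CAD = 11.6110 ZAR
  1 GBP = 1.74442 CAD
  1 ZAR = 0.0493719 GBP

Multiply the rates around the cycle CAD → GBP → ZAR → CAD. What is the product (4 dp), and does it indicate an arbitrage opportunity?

Around CAD → GBP → ZAR → CAD: 1 ÷ 1.74442 ÷ 0.0493719 ÷ 11.6110 = 0.999999
Product ≈ 1 (deviation 0.000%, within rounding noise).

1.0000 (no arbitrage)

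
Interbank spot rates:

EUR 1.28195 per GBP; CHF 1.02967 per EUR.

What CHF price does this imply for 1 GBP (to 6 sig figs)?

1 GBP × 1.28195 = 1.28195 EUR
1.28195 EUR × 1.02967 = 1.31999 CHF

GBP/CHF = 1.31999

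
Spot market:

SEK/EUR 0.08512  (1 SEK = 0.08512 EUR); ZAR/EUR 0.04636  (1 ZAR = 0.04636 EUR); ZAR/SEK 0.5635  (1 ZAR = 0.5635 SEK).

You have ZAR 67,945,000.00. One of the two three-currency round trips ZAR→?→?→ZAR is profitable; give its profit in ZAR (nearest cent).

Profit: ZAR 2,352,456.39

Profitable loop is ZAR → SEK → EUR → ZAR:
ZAR 67,945,000.00 × 0.5635 = SEK 38,287,007.50
SEK 38,287,007.50 × 0.08512 = EUR 3,258,990.08
EUR 3,258,990.08 ÷ 0.04636 = ZAR 70,297,456.39
Profit = ZAR 70,297,456.39 − ZAR 67,945,000.00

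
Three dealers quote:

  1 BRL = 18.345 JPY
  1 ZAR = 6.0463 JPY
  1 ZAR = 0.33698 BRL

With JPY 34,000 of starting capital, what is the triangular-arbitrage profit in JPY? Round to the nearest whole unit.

Profitable loop is JPY → ZAR → BRL → JPY:
JPY 34,000 ÷ 6.0463 = ZAR 5,623.27
ZAR 5,623.27 × 0.33698 = BRL 1,894.93
BRL 1,894.93 × 18.345 = JPY 34,763
Profit = JPY 34,763 − JPY 34,000

Profit: JPY 763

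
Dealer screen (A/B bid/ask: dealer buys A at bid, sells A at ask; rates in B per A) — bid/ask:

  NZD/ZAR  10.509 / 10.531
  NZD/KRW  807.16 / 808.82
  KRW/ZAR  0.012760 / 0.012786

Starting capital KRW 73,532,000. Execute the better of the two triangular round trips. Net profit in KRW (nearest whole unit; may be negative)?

Best loop KRW → NZD → ZAR → KRW:
KRW 73,532,000 ÷ 808.82 (buy NZD at ask) = NZD 90,912.69
NZD 90,912.69 × 10.509 (sell NZD at bid) = ZAR 955,401.43
ZAR 955,401.43 ÷ 0.012786 (buy KRW at ask) = KRW 74,722,465

Net profit: KRW 1,190,465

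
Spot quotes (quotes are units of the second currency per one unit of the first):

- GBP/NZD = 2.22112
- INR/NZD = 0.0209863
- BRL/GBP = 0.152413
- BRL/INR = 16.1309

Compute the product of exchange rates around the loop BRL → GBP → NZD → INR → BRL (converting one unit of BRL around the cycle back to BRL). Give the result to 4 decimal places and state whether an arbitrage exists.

1.0000 (no arbitrage)

Around BRL → GBP → NZD → INR → BRL: 1 × 0.152413 × 2.22112 ÷ 0.0209863 ÷ 16.1309 = 0.999999
Product ≈ 1 (deviation 0.000%, within rounding noise).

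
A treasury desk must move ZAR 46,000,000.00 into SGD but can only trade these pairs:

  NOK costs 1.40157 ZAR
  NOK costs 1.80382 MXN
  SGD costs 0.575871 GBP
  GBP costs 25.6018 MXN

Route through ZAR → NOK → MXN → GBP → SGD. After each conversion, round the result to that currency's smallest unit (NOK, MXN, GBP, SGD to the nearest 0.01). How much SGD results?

ZAR 46,000,000.00 ÷ 1.40157 = NOK 32,820,337.19
NOK 32,820,337.19 × 1.80382 = MXN 59,201,980.63
MXN 59,201,980.63 ÷ 25.6018 = GBP 2,312,414.78
GBP 2,312,414.78 ÷ 0.575871 = SGD 4,015,508.30

SGD 4,015,508.30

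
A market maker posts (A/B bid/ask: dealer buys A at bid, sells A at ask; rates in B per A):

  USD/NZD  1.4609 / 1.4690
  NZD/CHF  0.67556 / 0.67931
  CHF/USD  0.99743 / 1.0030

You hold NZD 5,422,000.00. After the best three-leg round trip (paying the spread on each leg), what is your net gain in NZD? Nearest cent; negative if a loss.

Net result: NZD -4,876.00 (no profitable arbitrage after spreads)

Best loop NZD → USD → CHF → NZD:
NZD 5,422,000.00 ÷ 1.4690 (buy USD at ask) = USD 3,690,946.22
USD 3,690,946.22 ÷ 1.0030 (buy CHF at ask) = CHF 3,679,906.50
CHF 3,679,906.50 ÷ 0.67931 (buy NZD at ask) = NZD 5,417,124.00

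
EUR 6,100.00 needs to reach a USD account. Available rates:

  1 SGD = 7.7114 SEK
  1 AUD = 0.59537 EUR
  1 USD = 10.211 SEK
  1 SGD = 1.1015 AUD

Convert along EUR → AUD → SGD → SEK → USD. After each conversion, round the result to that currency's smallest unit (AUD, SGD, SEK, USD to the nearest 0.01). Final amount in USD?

USD 7,024.63

EUR 6,100.00 ÷ 0.59537 = AUD 10,245.73
AUD 10,245.73 ÷ 1.1015 = SGD 9,301.62
SGD 9,301.62 × 7.7114 = SEK 71,728.51
SEK 71,728.51 ÷ 10.211 = USD 7,024.63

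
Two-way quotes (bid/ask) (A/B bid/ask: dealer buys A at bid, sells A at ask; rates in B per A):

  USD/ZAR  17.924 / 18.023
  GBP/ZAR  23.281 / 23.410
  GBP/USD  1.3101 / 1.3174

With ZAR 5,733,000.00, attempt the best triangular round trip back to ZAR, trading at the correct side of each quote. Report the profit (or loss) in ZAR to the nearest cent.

Net profit: ZAR 17,689.38

Best loop ZAR → GBP → USD → ZAR:
ZAR 5,733,000.00 ÷ 23.410 (buy GBP at ask) = GBP 244,895.34
GBP 244,895.34 × 1.3101 (sell GBP at bid) = USD 320,837.39
USD 320,837.39 × 17.924 (sell USD at bid) = ZAR 5,750,689.38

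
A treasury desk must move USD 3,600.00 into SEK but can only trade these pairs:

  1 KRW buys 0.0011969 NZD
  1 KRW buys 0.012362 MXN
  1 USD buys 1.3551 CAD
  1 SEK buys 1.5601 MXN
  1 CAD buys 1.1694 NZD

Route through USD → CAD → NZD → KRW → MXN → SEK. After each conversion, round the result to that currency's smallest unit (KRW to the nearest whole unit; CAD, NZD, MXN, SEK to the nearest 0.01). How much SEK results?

SEK 37,767.22

USD 3,600.00 × 1.3551 = CAD 4,878.36
CAD 4,878.36 × 1.1694 = NZD 5,704.75
NZD 5,704.75 ÷ 0.0011969 = KRW 4,766,271
KRW 4,766,271 × 0.012362 = MXN 58,920.64
MXN 58,920.64 ÷ 1.5601 = SEK 37,767.22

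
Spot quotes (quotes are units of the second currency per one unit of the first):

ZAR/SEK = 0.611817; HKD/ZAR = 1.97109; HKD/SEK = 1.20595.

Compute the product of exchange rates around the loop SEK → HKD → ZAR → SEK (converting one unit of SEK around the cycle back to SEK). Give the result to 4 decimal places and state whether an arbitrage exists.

1.0000 (no arbitrage)

Around SEK → HKD → ZAR → SEK: 1 ÷ 1.20595 × 1.97109 × 0.611817 = 0.999997
Product ≈ 1 (deviation 0.000%, within rounding noise).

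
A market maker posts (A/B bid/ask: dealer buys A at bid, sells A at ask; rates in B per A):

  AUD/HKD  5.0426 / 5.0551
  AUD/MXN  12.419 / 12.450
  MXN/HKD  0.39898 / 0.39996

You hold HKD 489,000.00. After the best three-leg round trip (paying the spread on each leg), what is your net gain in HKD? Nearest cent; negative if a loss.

Best loop HKD → MXN → AUD → HKD:
HKD 489,000.00 ÷ 0.39996 (buy MXN at ask) = MXN 1,222,622.26
MXN 1,222,622.26 ÷ 12.450 (buy AUD at ask) = AUD 98,202.59
AUD 98,202.59 × 5.0426 (sell AUD at bid) = HKD 495,196.39

Net profit: HKD 6,196.39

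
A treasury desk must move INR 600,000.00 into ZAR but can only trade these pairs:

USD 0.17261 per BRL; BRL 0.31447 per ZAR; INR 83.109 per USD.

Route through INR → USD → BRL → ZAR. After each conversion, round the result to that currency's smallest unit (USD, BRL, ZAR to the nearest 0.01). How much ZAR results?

INR 600,000.00 ÷ 83.109 = USD 7,219.43
USD 7,219.43 ÷ 0.17261 = BRL 41,825.10
BRL 41,825.10 ÷ 0.31447 = ZAR 133,001.88

ZAR 133,001.88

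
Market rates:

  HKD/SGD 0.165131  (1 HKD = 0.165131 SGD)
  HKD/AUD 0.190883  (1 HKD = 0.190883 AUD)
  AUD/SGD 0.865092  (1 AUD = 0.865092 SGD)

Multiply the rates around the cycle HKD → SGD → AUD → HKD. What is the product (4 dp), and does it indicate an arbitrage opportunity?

Around HKD → SGD → AUD → HKD: 1 × 0.165131 ÷ 0.865092 ÷ 0.190883 = 0.999998
Product ≈ 1 (deviation 0.000%, within rounding noise).

1.0000 (no arbitrage)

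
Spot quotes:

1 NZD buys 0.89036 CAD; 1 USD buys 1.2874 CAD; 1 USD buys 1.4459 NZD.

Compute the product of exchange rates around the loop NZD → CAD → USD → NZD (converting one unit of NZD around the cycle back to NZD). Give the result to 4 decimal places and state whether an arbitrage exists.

Around NZD → CAD → USD → NZD: 1 × 0.89036 ÷ 1.2874 × 1.4459 = 0.999978
Product ≈ 1 (deviation 0.002%, within rounding noise).

1.0000 (no arbitrage)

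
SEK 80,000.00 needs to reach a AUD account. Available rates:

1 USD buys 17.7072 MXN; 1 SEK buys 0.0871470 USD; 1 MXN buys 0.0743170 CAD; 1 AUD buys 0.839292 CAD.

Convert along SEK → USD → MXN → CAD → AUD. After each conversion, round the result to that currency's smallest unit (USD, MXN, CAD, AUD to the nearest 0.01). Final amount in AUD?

SEK 80,000.00 × 0.0871470 = USD 6,971.76
USD 6,971.76 × 17.7072 = MXN 123,450.35
MXN 123,450.35 × 0.0743170 = CAD 9,174.46
CAD 9,174.46 ÷ 0.839292 = AUD 10,931.19

AUD 10,931.19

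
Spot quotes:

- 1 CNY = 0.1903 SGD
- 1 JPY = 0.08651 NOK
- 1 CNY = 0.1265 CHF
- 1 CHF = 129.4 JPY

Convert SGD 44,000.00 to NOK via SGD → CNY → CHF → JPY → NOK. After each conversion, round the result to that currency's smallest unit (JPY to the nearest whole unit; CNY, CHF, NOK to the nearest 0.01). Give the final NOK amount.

NOK 327,419.76

SGD 44,000.00 ÷ 0.1903 = CNY 231,213.87
CNY 231,213.87 × 0.1265 = CHF 29,248.55
CHF 29,248.55 × 129.4 = JPY 3,784,762
JPY 3,784,762 × 0.08651 = NOK 327,419.76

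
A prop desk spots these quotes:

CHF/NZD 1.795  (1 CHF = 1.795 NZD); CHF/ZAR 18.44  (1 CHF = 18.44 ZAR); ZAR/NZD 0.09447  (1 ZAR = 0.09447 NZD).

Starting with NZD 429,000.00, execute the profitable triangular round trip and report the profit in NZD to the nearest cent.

Profit: NZD 13,045.44

Profitable loop is NZD → ZAR → CHF → NZD:
NZD 429,000.00 ÷ 0.09447 = ZAR 4,541,124.17
ZAR 4,541,124.17 ÷ 18.44 = CHF 246,264.87
CHF 246,264.87 × 1.795 = NZD 442,045.44
Profit = NZD 442,045.44 − NZD 429,000.00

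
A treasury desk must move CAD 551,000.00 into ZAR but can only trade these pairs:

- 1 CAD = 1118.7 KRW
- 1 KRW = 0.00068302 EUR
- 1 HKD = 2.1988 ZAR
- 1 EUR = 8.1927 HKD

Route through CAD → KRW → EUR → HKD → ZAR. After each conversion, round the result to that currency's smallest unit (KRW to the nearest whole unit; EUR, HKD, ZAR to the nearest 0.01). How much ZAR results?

CAD 551,000.00 × 1118.7 = KRW 616,403,700
KRW 616,403,700 × 0.00068302 = EUR 421,016.06
EUR 421,016.06 × 8.1927 = HKD 3,449,258.27
HKD 3,449,258.27 × 2.1988 = ZAR 7,584,229.08

ZAR 7,584,229.08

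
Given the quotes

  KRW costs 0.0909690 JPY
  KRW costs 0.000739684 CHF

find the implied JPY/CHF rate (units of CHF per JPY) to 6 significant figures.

1 JPY ÷ 0.0909690 = 10.9928 KRW
10.9928 KRW × 0.000739684 = 0.00813117 CHF

JPY/CHF = 0.00813117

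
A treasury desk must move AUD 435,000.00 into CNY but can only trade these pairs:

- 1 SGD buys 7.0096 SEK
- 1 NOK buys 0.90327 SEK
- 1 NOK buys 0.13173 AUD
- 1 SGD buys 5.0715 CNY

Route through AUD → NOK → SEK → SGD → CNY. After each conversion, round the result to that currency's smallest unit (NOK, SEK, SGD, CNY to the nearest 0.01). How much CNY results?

AUD 435,000.00 ÷ 0.13173 = NOK 3,302,209.06
NOK 3,302,209.06 × 0.90327 = SEK 2,982,786.38
SEK 2,982,786.38 ÷ 7.0096 = SGD 425,528.76
SGD 425,528.76 × 5.0715 = CNY 2,158,069.11

CNY 2,158,069.11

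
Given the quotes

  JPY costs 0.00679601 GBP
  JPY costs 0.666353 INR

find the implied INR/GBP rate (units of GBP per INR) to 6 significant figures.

INR/GBP = 0.0101988

1 INR ÷ 0.666353 = 1.50071 JPY
1.50071 JPY × 0.00679601 = 0.0101988 GBP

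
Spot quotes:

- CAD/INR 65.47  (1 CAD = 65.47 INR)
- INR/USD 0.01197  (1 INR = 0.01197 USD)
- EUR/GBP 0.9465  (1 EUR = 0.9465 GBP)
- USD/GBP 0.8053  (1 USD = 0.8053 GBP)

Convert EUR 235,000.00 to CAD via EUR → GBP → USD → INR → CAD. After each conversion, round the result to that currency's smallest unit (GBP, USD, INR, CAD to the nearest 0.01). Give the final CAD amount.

CAD 352,447.38

EUR 235,000.00 × 0.9465 = GBP 222,427.50
GBP 222,427.50 ÷ 0.8053 = USD 276,204.52
USD 276,204.52 ÷ 0.01197 = INR 23,074,730.16
INR 23,074,730.16 ÷ 65.47 = CAD 352,447.38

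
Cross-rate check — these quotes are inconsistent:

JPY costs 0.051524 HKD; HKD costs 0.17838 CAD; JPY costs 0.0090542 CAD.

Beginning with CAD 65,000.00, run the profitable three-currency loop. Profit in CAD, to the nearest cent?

Profitable loop is CAD → JPY → HKD → CAD:
CAD 65,000.00 ÷ 0.0090542 = JPY 7,178,989
JPY 7,178,989 × 0.051524 = HKD 369,890.22
HKD 369,890.22 × 0.17838 = CAD 65,981.02
Profit = CAD 65,981.02 − CAD 65,000.00

Profit: CAD 981.02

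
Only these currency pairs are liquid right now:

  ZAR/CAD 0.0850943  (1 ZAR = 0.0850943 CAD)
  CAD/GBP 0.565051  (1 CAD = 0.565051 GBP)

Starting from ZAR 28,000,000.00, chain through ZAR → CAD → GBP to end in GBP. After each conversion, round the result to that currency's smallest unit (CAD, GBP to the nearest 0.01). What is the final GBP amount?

GBP 1,346,313.34

ZAR 28,000,000.00 × 0.0850943 = CAD 2,382,640.40
CAD 2,382,640.40 × 0.565051 = GBP 1,346,313.34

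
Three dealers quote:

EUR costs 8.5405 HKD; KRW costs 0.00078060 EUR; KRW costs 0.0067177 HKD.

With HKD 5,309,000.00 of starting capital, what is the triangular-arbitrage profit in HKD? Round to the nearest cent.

Profit: HKD 40,602.17

Profitable loop is HKD → EUR → KRW → HKD:
HKD 5,309,000.00 ÷ 8.5405 = EUR 621,626.37
EUR 621,626.37 ÷ 0.00078060 = KRW 796,344,310
KRW 796,344,310 × 0.0067177 = HKD 5,349,602.17
Profit = HKD 5,349,602.17 − HKD 5,309,000.00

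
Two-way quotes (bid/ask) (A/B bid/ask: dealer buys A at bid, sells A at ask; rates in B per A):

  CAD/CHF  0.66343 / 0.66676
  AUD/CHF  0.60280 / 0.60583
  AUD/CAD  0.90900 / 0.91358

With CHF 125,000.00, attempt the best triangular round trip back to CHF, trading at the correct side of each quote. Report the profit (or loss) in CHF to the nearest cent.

Net result: CHF -571.97 (no profitable arbitrage after spreads)

Best loop CHF → AUD → CAD → CHF:
CHF 125,000.00 ÷ 0.60583 (buy AUD at ask) = AUD 206,328.51
AUD 206,328.51 × 0.90900 (sell AUD at bid) = CAD 187,552.61
CAD 187,552.61 × 0.66343 (sell CAD at bid) = CHF 124,428.03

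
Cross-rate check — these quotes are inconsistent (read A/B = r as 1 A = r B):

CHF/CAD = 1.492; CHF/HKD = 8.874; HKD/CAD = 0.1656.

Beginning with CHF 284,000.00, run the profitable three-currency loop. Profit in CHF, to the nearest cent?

Profitable loop is CHF → CAD → HKD → CHF:
CHF 284,000.00 × 1.492 = CAD 423,728.00
CAD 423,728.00 ÷ 0.1656 = HKD 2,558,743.96
HKD 2,558,743.96 ÷ 8.874 = CHF 288,341.67
Profit = CHF 288,341.67 − CHF 284,000.00

Profit: CHF 4,341.67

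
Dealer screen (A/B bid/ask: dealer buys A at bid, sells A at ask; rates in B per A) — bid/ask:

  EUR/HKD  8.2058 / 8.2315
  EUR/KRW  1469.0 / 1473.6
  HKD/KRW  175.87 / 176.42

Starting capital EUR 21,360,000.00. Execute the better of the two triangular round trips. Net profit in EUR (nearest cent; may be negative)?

Best loop EUR → KRW → HKD → EUR:
EUR 21,360,000.00 × 1469.0 (sell EUR at bid) = KRW 31,377,840,000
KRW 31,377,840,000 ÷ 176.42 (buy HKD at ask) = HKD 177,858,746.17
HKD 177,858,746.17 ÷ 8.2315 (buy EUR at ask) = EUR 21,607,088.16

Net profit: EUR 247,088.16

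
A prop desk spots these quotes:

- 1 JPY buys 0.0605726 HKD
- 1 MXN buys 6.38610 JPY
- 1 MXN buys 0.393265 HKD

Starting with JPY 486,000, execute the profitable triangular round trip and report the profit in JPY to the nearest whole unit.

Profitable loop is JPY → MXN → HKD → JPY:
JPY 486,000 ÷ 6.38610 = MXN 76,102.79
MXN 76,102.79 × 0.393265 = HKD 29,928.56
HKD 29,928.56 ÷ 0.0605726 = JPY 494,094
Profit = JPY 494,094 − JPY 486,000

Profit: JPY 8,094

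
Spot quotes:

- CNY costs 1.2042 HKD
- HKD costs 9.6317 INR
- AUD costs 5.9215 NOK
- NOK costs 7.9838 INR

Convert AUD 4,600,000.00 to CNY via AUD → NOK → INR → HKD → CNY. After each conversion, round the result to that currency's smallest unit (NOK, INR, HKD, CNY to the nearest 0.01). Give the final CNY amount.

AUD 4,600,000.00 × 5.9215 = NOK 27,238,900.00
NOK 27,238,900.00 × 7.9838 = INR 217,469,929.82
INR 217,469,929.82 ÷ 9.6317 = HKD 22,578,561.40
HKD 22,578,561.40 ÷ 1.2042 = CNY 18,749,843.38

CNY 18,749,843.38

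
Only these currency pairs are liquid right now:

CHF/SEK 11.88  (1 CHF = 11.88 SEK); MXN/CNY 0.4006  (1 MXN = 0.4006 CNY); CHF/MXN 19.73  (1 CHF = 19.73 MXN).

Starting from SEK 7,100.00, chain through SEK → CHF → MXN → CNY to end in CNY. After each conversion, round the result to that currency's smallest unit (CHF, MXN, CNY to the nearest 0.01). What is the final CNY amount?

SEK 7,100.00 ÷ 11.88 = CHF 597.64
CHF 597.64 × 19.73 = MXN 11,791.44
MXN 11,791.44 × 0.4006 = CNY 4,723.65

CNY 4,723.65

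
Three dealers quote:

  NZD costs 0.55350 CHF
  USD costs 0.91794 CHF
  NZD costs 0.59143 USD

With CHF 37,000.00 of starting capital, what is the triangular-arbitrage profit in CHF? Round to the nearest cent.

Profitable loop is CHF → USD → NZD → CHF:
CHF 37,000.00 ÷ 0.91794 = USD 40,307.65
USD 40,307.65 ÷ 0.59143 = NZD 68,152.86
NZD 68,152.86 × 0.55350 = CHF 37,722.61
Profit = CHF 37,722.61 − CHF 37,000.00

Profit: CHF 722.61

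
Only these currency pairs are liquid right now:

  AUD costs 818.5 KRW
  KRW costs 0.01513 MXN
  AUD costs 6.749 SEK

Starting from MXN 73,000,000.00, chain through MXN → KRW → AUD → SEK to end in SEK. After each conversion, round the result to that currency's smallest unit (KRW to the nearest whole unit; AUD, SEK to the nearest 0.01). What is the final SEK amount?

SEK 39,783,654.66

MXN 73,000,000.00 ÷ 0.01513 = KRW 4,824,851,289
KRW 4,824,851,289 ÷ 818.5 = AUD 5,894,748.06
AUD 5,894,748.06 × 6.749 = SEK 39,783,654.66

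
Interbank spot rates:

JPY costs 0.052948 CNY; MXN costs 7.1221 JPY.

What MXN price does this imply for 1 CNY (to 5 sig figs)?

1 CNY ÷ 0.052948 = 18.8865 JPY
18.8865 JPY ÷ 7.1221 = 2.65181 MXN

CNY/MXN = 2.6518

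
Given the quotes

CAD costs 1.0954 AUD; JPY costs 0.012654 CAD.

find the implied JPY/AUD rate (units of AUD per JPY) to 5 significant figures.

JPY/AUD = 0.013861

1 JPY × 0.012654 = 0.012654 CAD
0.012654 CAD × 1.0954 = 0.0138612 AUD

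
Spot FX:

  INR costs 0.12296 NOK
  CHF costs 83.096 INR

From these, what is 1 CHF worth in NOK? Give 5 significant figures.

1 CHF × 83.096 = 83.096 INR
83.096 INR × 0.12296 = 10.2175 NOK

CHF/NOK = 10.217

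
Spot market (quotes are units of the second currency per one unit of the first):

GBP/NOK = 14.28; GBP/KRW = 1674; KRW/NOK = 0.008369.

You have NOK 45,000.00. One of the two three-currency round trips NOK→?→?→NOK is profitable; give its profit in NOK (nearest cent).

Profitable loop is NOK → KRW → GBP → NOK:
NOK 45,000.00 ÷ 0.008369 = KRW 5,376,986
KRW 5,376,986 ÷ 1674 = GBP 3,212.06
GBP 3,212.06 × 14.28 = NOK 45,868.20
Profit = NOK 45,868.20 − NOK 45,000.00

Profit: NOK 868.20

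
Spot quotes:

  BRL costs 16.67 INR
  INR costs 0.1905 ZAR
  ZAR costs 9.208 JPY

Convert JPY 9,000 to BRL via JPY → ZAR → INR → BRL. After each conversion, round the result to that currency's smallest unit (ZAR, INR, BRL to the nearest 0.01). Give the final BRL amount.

BRL 307.78

JPY 9,000 ÷ 9.208 = ZAR 977.41
ZAR 977.41 ÷ 0.1905 = INR 5,130.76
INR 5,130.76 ÷ 16.67 = BRL 307.78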